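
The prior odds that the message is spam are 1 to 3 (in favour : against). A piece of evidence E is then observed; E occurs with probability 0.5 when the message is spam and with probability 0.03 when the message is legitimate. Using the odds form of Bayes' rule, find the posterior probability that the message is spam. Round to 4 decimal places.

Posterior probability ≈ 0.8475

Prior odds = 1/3 = 0.33333.
Likelihood ratio for E = 0.5/0.03 = 16.667.
Posterior odds = prior odds × LR = 5.5556.
Posterior probability = odds/(1+odds) = 5.5556/6.5556 = 0.8475.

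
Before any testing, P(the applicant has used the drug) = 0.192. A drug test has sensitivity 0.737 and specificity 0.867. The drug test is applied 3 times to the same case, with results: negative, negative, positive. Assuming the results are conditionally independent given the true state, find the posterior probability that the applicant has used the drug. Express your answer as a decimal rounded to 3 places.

With H the event that the applicant has used the drug, the joint likelihood of the observed sequence is P(data|H) = 0.263·0.263·0.737 = 0.050978 and P(data|¬H) = 0.867·0.867·0.133 = 0.099975.
Bayes: P(H|data) = 0.192·0.050978 / (0.192·0.050978 + 0.808·0.099975) = 0.0097877/0.090567 = 0.1081.

Posterior P(H) ≈ 0.108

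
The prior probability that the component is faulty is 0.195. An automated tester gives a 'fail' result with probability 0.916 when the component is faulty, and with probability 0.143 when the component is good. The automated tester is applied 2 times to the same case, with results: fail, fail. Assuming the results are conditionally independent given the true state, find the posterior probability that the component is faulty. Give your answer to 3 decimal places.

Posterior P(H) ≈ 0.909

Let H be the event that the component is faulty; start with P(H) = 0.195. P('fail'|H) = 0.916, P('fail'|¬H) = 0.143.
Update on result 1 ('fail'): P(H) ← 0.916·0.1950 / (0.916·0.1950 + 0.143·0.8050) = 0.17862/0.29373 = 0.6081.
Update on result 2 ('fail'): P(H) ← 0.916·0.6081 / (0.916·0.6081 + 0.143·0.3919) = 0.55702/0.61306 = 0.9086.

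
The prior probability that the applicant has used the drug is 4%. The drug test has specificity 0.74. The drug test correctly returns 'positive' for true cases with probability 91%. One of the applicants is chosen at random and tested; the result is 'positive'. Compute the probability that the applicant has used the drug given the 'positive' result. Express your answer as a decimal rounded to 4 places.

Write H for 'the applicant has used the drug'. Prior odds H:¬H = 0.04/0.96 = 0.041667. For the 'positive' outcome, the likelihood ratio is 0.91/0.26 = 3.5000.
Posterior odds = 0.041667 × 3.5000 = 0.14583, so P(H|E) = 0.14583/(1+0.14583) = 0.1273.

P(H | E) ≈ 0.1273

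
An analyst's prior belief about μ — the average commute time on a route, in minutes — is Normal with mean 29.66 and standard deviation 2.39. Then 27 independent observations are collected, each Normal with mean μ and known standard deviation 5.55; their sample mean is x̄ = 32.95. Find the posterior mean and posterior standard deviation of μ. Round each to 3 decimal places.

Posterior mean ≈ 32.402; posterior SD ≈ 0.975

Prior precision 1/τ₀² = 1/2.39² = 0.175067; data precision n/σ² = 27/5.55² = 0.876552.
Posterior precision = 0.175067 + 0.876552 = 1.05162, giving posterior SD = 1/√1.05162 = 0.975.
Posterior mean = (0.175067·29.66 + 0.876552·32.95) / 1.05162 = 32.402.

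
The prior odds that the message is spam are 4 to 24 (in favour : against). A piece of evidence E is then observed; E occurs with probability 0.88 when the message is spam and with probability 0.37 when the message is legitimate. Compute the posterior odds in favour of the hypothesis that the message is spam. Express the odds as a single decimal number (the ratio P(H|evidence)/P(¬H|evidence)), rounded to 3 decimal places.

Prior odds = 4/24 = 0.16667. In log-odds, ln(0.16667) = -1.7918.
Add log likelihood ratio: ln(2.3784) = 0.86642.
Posterior log-odds = -0.92534, so posterior odds = exp(-0.92534) = 0.39640.

Posterior odds ≈ 0.396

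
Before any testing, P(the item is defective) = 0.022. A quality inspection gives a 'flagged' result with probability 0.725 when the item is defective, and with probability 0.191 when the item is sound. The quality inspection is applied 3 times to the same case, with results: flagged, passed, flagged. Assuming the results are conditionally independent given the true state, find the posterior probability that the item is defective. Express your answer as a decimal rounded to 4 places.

Let H be the event that the item is defective; start with P(H) = 0.022. P('flagged'|H) = 0.725, P('flagged'|¬H) = 0.191.
Update on result 1 ('flagged'): P(H) ← 0.725·0.0220 / (0.725·0.0220 + 0.191·0.9780) = 0.015950/0.20275 = 0.0787.
Update on result 2 ('passed'): P(H) ← 0.275·0.0787 / (0.275·0.0787 + 0.809·0.9213) = 0.021634/0.76699 = 0.0282.
Update on result 3 ('flagged'): P(H) ← 0.725·0.0282 / (0.725·0.0282 + 0.191·0.9718) = 0.020450/0.20606 = 0.0992.

Posterior P(H) ≈ 0.0992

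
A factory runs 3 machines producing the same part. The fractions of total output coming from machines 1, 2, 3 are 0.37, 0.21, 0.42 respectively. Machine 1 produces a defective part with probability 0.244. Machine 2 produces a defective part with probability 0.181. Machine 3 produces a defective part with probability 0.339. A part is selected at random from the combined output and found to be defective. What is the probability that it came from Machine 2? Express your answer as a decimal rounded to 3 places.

Posterior probability ≈ 0.140

Tabulate prior·likelihood by source: [1] prior 0.37, lik 0.244, product 0.09028; [2] prior 0.21, lik 0.181, product 0.03801; [3] prior 0.42, lik 0.339, product 0.1424.
Normalizing constant = 0.27067; the posterior for Machine 2 is its product over the sum, 0.03801/0.27067 = 0.140.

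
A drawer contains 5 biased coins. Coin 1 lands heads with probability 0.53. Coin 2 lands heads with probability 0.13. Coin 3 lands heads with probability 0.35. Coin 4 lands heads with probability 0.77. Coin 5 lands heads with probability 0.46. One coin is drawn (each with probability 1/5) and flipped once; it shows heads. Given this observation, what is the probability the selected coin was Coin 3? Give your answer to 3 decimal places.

P(heads|C1) = 0.53; P(heads|C2) = 0.13; P(heads|C3) = 0.35; P(heads|C4) = 0.77; P(heads|C5) = 0.46.
Prior × likelihood for each source: 0.2·0.53=0.1060, 0.2·0.13=0.02600, 0.2·0.35=0.07000, 0.2·0.77=0.1540, 0.2·0.46=0.09200. Summing gives P(heads) = 0.44800.
P(Coin 3 | heads) = 0.07000 / 0.44800 = 0.156.

Posterior probability ≈ 0.156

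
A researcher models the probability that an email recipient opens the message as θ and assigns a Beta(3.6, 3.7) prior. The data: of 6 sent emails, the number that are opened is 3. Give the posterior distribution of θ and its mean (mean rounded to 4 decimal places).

Posterior: Beta(6.6, 6.7); mean ≈ 0.4962

The binomial likelihood is conjugate to the Beta prior: with 3 successes and 3 failures, the posterior is Beta(3.6+3, 3.7+3) = Beta(6.6, 6.7).
E[θ | data] = 6.6/(6.6+6.7) = 0.4962.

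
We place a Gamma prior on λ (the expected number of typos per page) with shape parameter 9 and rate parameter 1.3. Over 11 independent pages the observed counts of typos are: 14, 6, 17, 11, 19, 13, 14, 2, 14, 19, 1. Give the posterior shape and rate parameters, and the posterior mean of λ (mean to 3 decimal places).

Posterior: Gamma(shape=139, rate=12.3); mean ≈ 11.301

Total count ∑xᵢ = 130 over n = 11 pages.
Gamma is conjugate to the Poisson likelihood: posterior is Gamma(shape = 9+130 = 139, rate = 1.3+11 = 12.3).
Posterior mean = shape/rate = 139/12.3 = 11.301.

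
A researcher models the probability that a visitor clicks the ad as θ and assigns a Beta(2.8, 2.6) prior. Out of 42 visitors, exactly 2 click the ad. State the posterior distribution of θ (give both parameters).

The binomial likelihood is conjugate to the Beta prior: with 2 successes and 40 failures, the posterior is Beta(2.8+2, 2.6+40) = Beta(4.8, 42.6).

Posterior: Beta(4.8, 42.6)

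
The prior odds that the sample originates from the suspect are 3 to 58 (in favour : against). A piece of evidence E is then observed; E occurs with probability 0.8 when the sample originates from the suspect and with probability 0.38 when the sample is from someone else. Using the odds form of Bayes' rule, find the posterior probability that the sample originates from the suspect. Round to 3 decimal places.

Prior odds = 3/58 = 0.051724. In log-odds, ln(0.051724) = -2.9618.
Add log likelihood ratio: ln(2.1053) = 0.74444.
Posterior log-odds = -2.2174, so posterior odds = exp(-2.2174) = 0.10889. Converting, P(H|E) = 0.10889/1.1089 = 0.098.

Posterior probability ≈ 0.098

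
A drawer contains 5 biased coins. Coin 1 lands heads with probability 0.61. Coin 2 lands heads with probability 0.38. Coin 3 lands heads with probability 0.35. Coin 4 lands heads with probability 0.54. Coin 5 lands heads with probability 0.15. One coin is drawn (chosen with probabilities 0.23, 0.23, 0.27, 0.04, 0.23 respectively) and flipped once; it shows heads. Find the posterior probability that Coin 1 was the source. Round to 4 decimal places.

Posterior probability ≈ 0.3709

P(heads|C1) = 0.61; P(heads|C2) = 0.38; P(heads|C3) = 0.35; P(heads|C4) = 0.54; P(heads|C5) = 0.15.
Prior × likelihood for each source: 0.23·0.61=0.1403, 0.23·0.38=0.08740, 0.27·0.35=0.09450, 0.04·0.54=0.02160, 0.23·0.15=0.03450. Summing gives P(heads) = 0.37830.
P(Coin 1 | heads) = 0.1403 / 0.37830 = 0.3709.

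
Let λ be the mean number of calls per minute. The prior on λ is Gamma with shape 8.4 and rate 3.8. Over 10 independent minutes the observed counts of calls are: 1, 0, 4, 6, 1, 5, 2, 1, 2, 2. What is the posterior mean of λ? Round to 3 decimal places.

The Poisson likelihood adds the total count to the shape and the number of exposure periods to the rate. Here ∑xᵢ = 24 and n = 10, so shape 8.4→32.4 and rate 3.8→13.8.
E[λ | data] = 32.4/13.8 = 2.348.

Posterior mean ≈ 2.348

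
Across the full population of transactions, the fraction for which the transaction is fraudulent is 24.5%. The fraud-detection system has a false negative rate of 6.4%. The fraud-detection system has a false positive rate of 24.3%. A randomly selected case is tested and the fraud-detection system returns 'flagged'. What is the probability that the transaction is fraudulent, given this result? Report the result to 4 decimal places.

P(H | E) ≈ 0.5555

Write H for 'the transaction is fraudulent'. Prior odds H:¬H = 0.245/0.755 = 0.32450. For the 'flagged' outcome, the likelihood ratio is 0.936/0.243 = 3.8519.
Posterior odds = 0.32450 × 3.8519 = 1.2499, so P(H|E) = 1.2499/(1+1.2499) = 0.5555.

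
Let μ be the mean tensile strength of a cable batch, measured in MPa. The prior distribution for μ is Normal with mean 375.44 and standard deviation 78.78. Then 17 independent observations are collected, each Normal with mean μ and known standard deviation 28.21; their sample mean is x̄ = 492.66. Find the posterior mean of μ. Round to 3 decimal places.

Prior precision 1/τ₀² = 1/78.78² = 0.00016113; data precision n/σ² = 17/28.21² = 0.0213620.
Posterior precision = 0.00016113 + 0.0213620 = 0.0215232.
Posterior mean = (0.00016113·375.44 + 0.0213620·492.66) / 0.0215232 = 491.782.

Posterior mean ≈ 491.782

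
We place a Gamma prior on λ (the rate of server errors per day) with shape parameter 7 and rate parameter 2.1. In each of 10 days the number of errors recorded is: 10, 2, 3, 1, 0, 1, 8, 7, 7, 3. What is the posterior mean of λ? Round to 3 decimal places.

The Poisson likelihood adds the total count to the shape and the number of exposure periods to the rate. Here ∑xᵢ = 42 and n = 10, so shape 7→49 and rate 2.1→12.1.
E[λ | data] = 49/12.1 = 4.050.

Posterior mean ≈ 4.050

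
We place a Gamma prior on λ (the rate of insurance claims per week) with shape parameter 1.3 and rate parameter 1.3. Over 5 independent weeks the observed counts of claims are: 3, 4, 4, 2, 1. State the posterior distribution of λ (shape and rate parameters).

Posterior: Gamma(shape=15.3, rate=6.3)

The Poisson likelihood adds the total count to the shape and the number of exposure periods to the rate. Here ∑xᵢ = 14 and n = 5, so shape 1.3→15.3 and rate 1.3→6.3.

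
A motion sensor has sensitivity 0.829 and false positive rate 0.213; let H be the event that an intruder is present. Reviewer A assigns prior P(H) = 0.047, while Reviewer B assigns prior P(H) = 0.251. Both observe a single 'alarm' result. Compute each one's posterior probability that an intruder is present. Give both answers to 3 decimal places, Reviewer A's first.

Reviewer A: 0.161; Reviewer B: 0.566

The likelihood ratio for an 'alarm' result is 0.829/0.213 = 3.8920.
Reviewer A: prior odds 0.047/0.953 = 0.049318; posterior odds 0.19195; posterior probability 0.161.
Reviewer B: prior odds 0.251/0.749 = 0.33511; posterior odds 1.3043; posterior probability 0.566.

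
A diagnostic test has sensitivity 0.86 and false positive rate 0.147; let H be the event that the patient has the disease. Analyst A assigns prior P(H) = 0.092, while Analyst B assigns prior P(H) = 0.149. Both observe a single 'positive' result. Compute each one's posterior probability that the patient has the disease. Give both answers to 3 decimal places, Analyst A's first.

Analyst A: 0.372; Analyst B: 0.506

The likelihood ratio for a 'positive' result is 0.86/0.147 = 5.8503.
Analyst A: prior odds 0.092/0.908 = 0.10132; posterior odds 0.59277; posterior probability 0.372.
Analyst B: prior odds 0.149/0.851 = 0.17509; posterior odds 1.0243; posterior probability 0.506.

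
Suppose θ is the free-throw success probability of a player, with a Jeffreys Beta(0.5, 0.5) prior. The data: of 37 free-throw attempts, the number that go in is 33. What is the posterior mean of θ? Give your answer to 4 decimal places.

Posterior mean ≈ 0.8816

Observing 33 successes and 4 failures updates Beta(0.5, 0.5) by adding the success and failure counts to the two shape parameters: α = 0.5+33 = 33.5, β = 0.5+4 = 4.5.
Posterior mean = α/(α+β) = 33.5/38 = 0.8816.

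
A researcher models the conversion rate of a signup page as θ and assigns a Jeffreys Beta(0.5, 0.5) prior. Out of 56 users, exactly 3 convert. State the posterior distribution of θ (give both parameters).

Posterior: Beta(3.5, 53.5)

Observing 3 successes and 53 failures updates Beta(0.5, 0.5) by adding the success and failure counts to the two shape parameters: α = 0.5+3 = 3.5, β = 0.5+53 = 53.5.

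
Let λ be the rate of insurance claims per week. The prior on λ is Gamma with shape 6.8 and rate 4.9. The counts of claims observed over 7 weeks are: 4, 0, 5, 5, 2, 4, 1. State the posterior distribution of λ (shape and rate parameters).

Total count ∑xᵢ = 21 over n = 7 weeks.
Gamma is conjugate to the Poisson likelihood: posterior is Gamma(shape = 6.8+21 = 27.8, rate = 4.9+7 = 11.9).

Posterior: Gamma(shape=27.8, rate=11.9)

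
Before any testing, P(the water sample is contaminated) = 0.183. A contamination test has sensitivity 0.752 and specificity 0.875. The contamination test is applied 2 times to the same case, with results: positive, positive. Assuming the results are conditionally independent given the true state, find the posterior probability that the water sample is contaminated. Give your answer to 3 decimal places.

Posterior P(H) ≈ 0.890

Let H be the event that the water sample is contaminated; start with P(H) = 0.183. P('positive'|H) = 0.752, P('positive'|¬H) = 0.125.
Update on result 1 ('positive'): P(H) ← 0.752·0.1830 / (0.752·0.1830 + 0.125·0.8170) = 0.13762/0.23974 = 0.5740.
Update on result 2 ('positive'): P(H) ← 0.752·0.5740 / (0.752·0.5740 + 0.125·0.4260) = 0.43166/0.48491 = 0.8902.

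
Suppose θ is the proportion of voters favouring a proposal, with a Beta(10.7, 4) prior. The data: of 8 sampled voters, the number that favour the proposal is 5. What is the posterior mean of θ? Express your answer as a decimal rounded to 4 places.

Posterior mean ≈ 0.6916

The binomial likelihood is conjugate to the Beta prior: with 5 successes and 3 failures, the posterior is Beta(10.7+5, 4+3) = Beta(15.7, 7).
Posterior mean = α/(α+β) = 15.7/22.7 = 0.6916.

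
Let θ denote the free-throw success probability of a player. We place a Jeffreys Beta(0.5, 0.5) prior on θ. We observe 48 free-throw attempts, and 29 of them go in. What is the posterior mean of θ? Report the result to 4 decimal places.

Observing 29 successes and 19 failures updates Beta(0.5, 0.5) by adding the success and failure counts to the two shape parameters: α = 0.5+29 = 29.5, β = 0.5+19 = 19.5.
Posterior mean = α/(α+β) = 29.5/49 = 0.6020.

Posterior mean ≈ 0.6020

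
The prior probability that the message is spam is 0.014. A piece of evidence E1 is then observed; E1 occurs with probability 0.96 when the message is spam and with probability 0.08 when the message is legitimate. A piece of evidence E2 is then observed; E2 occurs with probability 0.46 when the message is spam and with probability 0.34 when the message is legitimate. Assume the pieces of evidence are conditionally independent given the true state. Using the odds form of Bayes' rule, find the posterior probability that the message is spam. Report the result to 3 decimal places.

Prior odds = 0.014/(1−0.014) = 0.014199.
Likelihood ratio for E1 = 0.96/0.08 = 12.000.
Likelihood ratio for E2 = 0.46/0.34 = 1.3529.
Posterior odds = prior odds × LR₁ × LR₂ = 0.23052.
Posterior probability = odds/(1+odds) = 0.23052/1.2305 = 0.187.

Posterior probability ≈ 0.187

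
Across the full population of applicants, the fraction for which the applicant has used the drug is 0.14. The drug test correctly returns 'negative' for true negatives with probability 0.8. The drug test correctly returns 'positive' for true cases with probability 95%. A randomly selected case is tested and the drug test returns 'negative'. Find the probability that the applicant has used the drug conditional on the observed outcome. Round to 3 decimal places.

P(H | E) ≈ 0.010

Write H for 'the applicant has used the drug'. Prior odds H:¬H = 0.14/0.86 = 0.16279. For the 'negative' outcome, the likelihood ratio is 0.05/0.8 = 0.062500.
Posterior odds = 0.16279 × 0.062500 = 0.010174, so P(H|E) = 0.010174/(1+0.010174) = 0.010.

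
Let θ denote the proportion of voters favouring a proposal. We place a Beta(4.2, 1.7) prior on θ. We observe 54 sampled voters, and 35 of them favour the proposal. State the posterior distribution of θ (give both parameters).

Posterior: Beta(39.2, 20.7)

Observing 35 successes and 19 failures updates Beta(4.2, 1.7) by adding the success and failure counts to the two shape parameters: α = 4.2+35 = 39.2, β = 1.7+19 = 20.7.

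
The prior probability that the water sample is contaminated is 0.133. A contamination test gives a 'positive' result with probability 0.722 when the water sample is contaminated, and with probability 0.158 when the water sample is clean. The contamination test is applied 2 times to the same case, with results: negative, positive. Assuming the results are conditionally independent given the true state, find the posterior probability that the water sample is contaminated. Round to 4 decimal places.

Posterior P(H) ≈ 0.1879

Let H be the event that the water sample is contaminated; start with P(H) = 0.133. P('positive'|H) = 0.722, P('positive'|¬H) = 0.158.
Update on result 1 ('negative'): P(H) ← 0.278·0.1330 / (0.278·0.1330 + 0.842·0.8670) = 0.036974/0.76699 = 0.0482.
Update on result 2 ('positive'): P(H) ← 0.722·0.0482 / (0.722·0.0482 + 0.158·0.9518) = 0.034805/0.18519 = 0.1879.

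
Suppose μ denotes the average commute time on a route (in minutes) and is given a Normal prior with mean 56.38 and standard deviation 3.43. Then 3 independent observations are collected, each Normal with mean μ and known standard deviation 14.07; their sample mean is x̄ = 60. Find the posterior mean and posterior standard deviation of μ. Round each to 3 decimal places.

With known σ, the Normal prior is conjugate. Weight on the data is w = (n/σ²)/(n/σ² + 1/τ₀²) = 0.0151542/(0.0151542+0.0849986) = 0.15131.
Posterior mean = w·x̄ + (1−w)·μ₀ = 0.15131·60 + 0.84869·56.38 = 56.928. Posterior variance = 1/(0.0151542+0.0849986) = 9.98474, so SD = 3.160.

Posterior mean ≈ 56.928; posterior SD ≈ 3.160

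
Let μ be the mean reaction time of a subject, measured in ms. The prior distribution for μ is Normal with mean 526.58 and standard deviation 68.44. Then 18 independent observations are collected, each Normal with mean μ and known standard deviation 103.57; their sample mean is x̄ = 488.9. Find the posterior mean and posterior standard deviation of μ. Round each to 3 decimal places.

Posterior mean ≈ 493.153; posterior SD ≈ 22.993

With known σ, the Normal prior is conjugate. Weight on the data is w = (n/σ²)/(n/σ² + 1/τ₀²) = 0.00167805/(0.00167805+0.00021349) = 0.88713.
Posterior mean = w·x̄ + (1−w)·μ₀ = 0.88713·488.9 + 0.11287·526.58 = 493.153. Posterior variance = 1/(0.00167805+0.00021349) = 528.670, so SD = 22.993.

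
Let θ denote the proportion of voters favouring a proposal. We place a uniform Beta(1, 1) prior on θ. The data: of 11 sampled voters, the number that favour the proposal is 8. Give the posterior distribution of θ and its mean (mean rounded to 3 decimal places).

Observing 8 successes and 3 failures updates Beta(1, 1) by adding the success and failure counts to the two shape parameters: α = 1+8 = 9, β = 1+3 = 4.
E[θ | data] = 9/(9+4) = 0.692.

Posterior: Beta(9, 4); mean ≈ 0.692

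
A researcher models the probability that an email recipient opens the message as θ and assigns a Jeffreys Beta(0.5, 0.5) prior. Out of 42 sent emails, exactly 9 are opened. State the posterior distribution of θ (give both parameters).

Observing 9 successes and 33 failures updates Beta(0.5, 0.5) by adding the success and failure counts to the two shape parameters: α = 0.5+9 = 9.5, β = 0.5+33 = 33.5.

Posterior: Beta(9.5, 33.5)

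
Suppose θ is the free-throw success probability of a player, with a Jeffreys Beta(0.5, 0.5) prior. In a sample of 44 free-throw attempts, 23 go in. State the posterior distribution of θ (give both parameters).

Posterior: Beta(23.5, 21.5)

Observing 23 successes and 21 failures updates Beta(0.5, 0.5) by adding the success and failure counts to the two shape parameters: α = 0.5+23 = 23.5, β = 0.5+21 = 21.5.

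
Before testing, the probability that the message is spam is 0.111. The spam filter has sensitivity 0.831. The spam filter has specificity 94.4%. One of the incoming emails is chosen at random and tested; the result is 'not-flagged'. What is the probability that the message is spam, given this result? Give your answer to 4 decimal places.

P(H | E) ≈ 0.0219

Write H for 'the message is spam'. Prior odds H:¬H = 0.111/0.889 = 0.12486. For the 'not-flagged' outcome, the likelihood ratio is 0.169/0.944 = 0.17903.
Posterior odds = 0.12486 × 0.17903 = 0.022353, so P(H|E) = 0.022353/(1+0.022353) = 0.0219.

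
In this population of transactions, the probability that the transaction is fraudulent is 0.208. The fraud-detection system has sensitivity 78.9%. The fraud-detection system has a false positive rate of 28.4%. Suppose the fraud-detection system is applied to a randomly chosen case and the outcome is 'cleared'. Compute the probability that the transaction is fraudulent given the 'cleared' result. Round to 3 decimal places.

P(H | E) ≈ 0.072

Write H for 'the transaction is fraudulent'. Prior odds H:¬H = 0.208/0.792 = 0.26263. For the 'cleared' outcome, the likelihood ratio is 0.211/0.716 = 0.29469.
Posterior odds = 0.26263 × 0.29469 = 0.077394, so P(H|E) = 0.077394/(1+0.077394) = 0.072.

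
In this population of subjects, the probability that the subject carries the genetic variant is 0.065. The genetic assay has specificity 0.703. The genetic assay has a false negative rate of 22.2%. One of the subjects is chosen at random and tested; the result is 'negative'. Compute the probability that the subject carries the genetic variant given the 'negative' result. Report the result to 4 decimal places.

P(H | E) ≈ 0.0215

Write H for 'the subject carries the genetic variant'. Prior odds H:¬H = 0.065/0.935 = 0.069519. For the 'negative' outcome, the likelihood ratio is 0.222/0.703 = 0.31579.
Posterior odds = 0.069519 × 0.31579 = 0.021953, so P(H|E) = 0.021953/(1+0.021953) = 0.0215.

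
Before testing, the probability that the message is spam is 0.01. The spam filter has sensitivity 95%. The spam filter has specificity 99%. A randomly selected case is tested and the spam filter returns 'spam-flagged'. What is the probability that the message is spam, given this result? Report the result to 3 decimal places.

P(H | E) ≈ 0.490

Write H for 'the message is spam'. Prior odds H:¬H = 0.01/0.99 = 0.010101. For the 'spam-flagged' outcome, the likelihood ratio is 0.95/0.01 = 95.000.
Posterior odds = 0.010101 × 95.000 = 0.95960, so P(H|E) = 0.95960/(1+0.95960) = 0.490.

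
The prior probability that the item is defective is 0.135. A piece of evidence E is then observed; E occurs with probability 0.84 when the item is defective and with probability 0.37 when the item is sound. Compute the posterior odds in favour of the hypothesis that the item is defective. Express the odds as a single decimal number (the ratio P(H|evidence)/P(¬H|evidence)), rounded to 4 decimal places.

Posterior odds ≈ 0.3543

Prior odds = 0.135/(1−0.135) = 0.15607.
Likelihood ratio for E = 0.84/0.37 = 2.2703.
Posterior odds = prior odds × LR = 0.35432.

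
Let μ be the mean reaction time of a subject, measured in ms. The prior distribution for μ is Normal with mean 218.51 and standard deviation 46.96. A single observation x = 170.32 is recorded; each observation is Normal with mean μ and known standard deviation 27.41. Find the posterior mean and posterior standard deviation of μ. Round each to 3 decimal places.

Posterior mean ≈ 182.566; posterior SD ≈ 23.673

Prior precision 1/τ₀² = 1/46.96² = 0.00045347; data precision n/σ² = 1/27.41² = 0.00133101.
Posterior precision = 0.00045347 + 0.00133101 = 0.00178448, giving posterior SD = 1/√0.00178448 = 23.673.
Posterior mean = (0.00045347·218.51 + 0.00133101·170.32) / 0.00178448 = 182.566.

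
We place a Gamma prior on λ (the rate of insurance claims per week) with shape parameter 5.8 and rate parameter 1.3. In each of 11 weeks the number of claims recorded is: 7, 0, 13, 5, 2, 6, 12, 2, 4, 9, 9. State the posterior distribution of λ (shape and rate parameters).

The Poisson likelihood adds the total count to the shape and the number of exposure periods to the rate. Here ∑xᵢ = 69 and n = 11, so shape 5.8→74.8 and rate 1.3→12.3.

Posterior: Gamma(shape=74.8, rate=12.3)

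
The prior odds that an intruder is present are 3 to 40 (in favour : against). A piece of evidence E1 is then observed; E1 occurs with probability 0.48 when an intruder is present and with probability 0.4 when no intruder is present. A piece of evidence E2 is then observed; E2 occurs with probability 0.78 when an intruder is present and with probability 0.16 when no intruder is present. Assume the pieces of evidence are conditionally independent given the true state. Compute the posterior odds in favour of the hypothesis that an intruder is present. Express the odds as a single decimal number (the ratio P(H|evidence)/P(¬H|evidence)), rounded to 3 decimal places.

Posterior odds ≈ 0.439

Prior odds = 3/40 = 0.075000. In log-odds, ln(0.075000) = -2.5903.
Add log likelihood ratios: ln(1.2000) + ln(4.8750) = 1.7664.
Posterior log-odds = -0.82383, so posterior odds = exp(-0.82383) = 0.43875.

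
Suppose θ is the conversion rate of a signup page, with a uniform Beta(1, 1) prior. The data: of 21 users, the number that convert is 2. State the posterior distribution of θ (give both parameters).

Posterior: Beta(3, 20)

The binomial likelihood is conjugate to the Beta prior: with 2 successes and 19 failures, the posterior is Beta(1+2, 1+19) = Beta(3, 20).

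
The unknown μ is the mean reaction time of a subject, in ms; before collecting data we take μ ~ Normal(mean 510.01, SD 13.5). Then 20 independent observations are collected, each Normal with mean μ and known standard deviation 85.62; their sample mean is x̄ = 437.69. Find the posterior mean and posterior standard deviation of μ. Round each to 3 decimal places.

Posterior mean ≈ 485.993; posterior SD ≈ 11.033

Prior precision 1/τ₀² = 1/13.5² = 0.00548697; data precision n/σ² = 20/85.62² = 0.00272822.
Posterior precision = 0.00548697 + 0.00272822 = 0.00821519, giving posterior SD = 1/√0.00821519 = 11.033.
Posterior mean = (0.00548697·510.01 + 0.00272822·437.69) / 0.00821519 = 485.993.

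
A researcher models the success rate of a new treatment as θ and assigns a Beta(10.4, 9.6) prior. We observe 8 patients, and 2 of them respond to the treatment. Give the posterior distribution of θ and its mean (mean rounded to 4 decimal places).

Posterior: Beta(12.4, 15.6); mean ≈ 0.4429

Observing 2 successes and 6 failures updates Beta(10.4, 9.6) by adding the success and failure counts to the two shape parameters: α = 10.4+2 = 12.4, β = 9.6+6 = 15.6.
E[θ | data] = 12.4/(12.4+15.6) = 0.4429.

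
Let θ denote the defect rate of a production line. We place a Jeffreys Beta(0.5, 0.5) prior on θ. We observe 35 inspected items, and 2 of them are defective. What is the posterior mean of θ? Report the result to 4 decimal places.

The binomial likelihood is conjugate to the Beta prior: with 2 successes and 33 failures, the posterior is Beta(0.5+2, 0.5+33) = Beta(2.5, 33.5).
Posterior mean = α/(α+β) = 2.5/36 = 0.0694.

Posterior mean ≈ 0.0694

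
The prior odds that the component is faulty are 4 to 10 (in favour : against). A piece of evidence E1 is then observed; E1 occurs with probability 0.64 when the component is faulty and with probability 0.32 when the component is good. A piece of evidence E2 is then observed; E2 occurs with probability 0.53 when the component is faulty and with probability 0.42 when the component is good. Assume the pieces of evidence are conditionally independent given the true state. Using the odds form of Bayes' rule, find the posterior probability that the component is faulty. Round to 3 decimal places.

Posterior probability ≈ 0.502

Prior odds = 4/10 = 0.40000. In log-odds, ln(0.40000) = -0.91629.
Add log likelihood ratios: ln(2.0000) + ln(1.2619) = 0.92577.
Posterior log-odds = 0.0094787, so posterior odds = exp(0.0094787) = 1.0095. Converting, P(H|E) = 1.0095/2.0095 = 0.502.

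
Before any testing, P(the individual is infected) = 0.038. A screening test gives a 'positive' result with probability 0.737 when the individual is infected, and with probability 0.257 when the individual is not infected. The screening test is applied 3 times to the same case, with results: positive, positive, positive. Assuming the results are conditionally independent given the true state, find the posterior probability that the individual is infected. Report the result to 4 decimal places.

Posterior P(H) ≈ 0.4823

Let H be the event that the individual is infected; start with P(H) = 0.038. P('positive'|H) = 0.737, P('positive'|¬H) = 0.257.
Update on result 1 ('positive'): P(H) ← 0.737·0.0380 / (0.737·0.0380 + 0.257·0.9620) = 0.028006/0.27524 = 0.1018.
Update on result 2 ('positive'): P(H) ← 0.737·0.1018 / (0.737·0.1018 + 0.257·0.8982) = 0.074991/0.30584 = 0.2452.
Update on result 3 ('positive'): P(H) ← 0.737·0.2452 / (0.737·0.2452 + 0.257·0.7548) = 0.18071/0.37469 = 0.4823.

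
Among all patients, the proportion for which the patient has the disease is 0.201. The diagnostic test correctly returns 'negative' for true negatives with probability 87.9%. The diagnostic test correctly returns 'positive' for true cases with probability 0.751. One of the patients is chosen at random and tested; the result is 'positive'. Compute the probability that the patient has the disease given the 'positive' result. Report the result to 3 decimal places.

P(H | E) ≈ 0.610

Let H be the event that the patient has the disease. P(H) = 0.201, so P(¬H) = 0.799. With E the 'positive' result, P(E|H) = 0.751 and P(E|¬H) = 0.121.
P(E) = 0.751·0.201 + 0.121·0.799 = 0.15095 + 0.096679 = 0.24763.
By Bayes' theorem, P(H|E) = 0.15095 / 0.24763 = 0.610.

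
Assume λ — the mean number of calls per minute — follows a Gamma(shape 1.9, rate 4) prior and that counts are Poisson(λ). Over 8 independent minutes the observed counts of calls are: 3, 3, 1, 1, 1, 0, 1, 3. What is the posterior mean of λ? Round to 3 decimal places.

Total count ∑xᵢ = 13 over n = 8 minutes.
Gamma is conjugate to the Poisson likelihood: posterior is Gamma(shape = 1.9+13 = 14.9, rate = 4+8 = 12).
E[λ | data] = 14.9/12 = 1.242.

Posterior mean ≈ 1.242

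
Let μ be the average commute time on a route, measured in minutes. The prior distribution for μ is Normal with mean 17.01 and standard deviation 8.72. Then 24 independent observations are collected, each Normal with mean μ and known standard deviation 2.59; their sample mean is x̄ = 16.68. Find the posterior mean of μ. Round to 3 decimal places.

Prior precision 1/τ₀² = 1/8.72² = 0.0131512; data precision n/σ² = 24/2.59² = 3.57776.
Posterior precision = 0.0131512 + 3.57776 = 3.59092.
Posterior mean = (0.0131512·17.01 + 3.57776·16.68) / 3.59092 = 16.681.

Posterior mean ≈ 16.681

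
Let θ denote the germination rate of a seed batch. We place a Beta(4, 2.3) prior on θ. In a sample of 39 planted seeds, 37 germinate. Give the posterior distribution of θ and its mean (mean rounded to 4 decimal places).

Observing 37 successes and 2 failures updates Beta(4, 2.3) by adding the success and failure counts to the two shape parameters: α = 4+37 = 41, β = 2.3+2 = 4.3.
E[θ | data] = 41/(41+4.3) = 0.9051.

Posterior: Beta(41, 4.3); mean ≈ 0.9051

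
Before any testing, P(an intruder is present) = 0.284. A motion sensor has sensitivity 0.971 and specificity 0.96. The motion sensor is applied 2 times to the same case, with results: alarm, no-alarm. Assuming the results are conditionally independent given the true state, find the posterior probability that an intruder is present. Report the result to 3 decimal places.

Posterior P(H) ≈ 0.225

Let H be the event that an intruder is present; start with P(H) = 0.284. P('alarm'|H) = 0.971, P('alarm'|¬H) = 0.04.
Update on result 1 ('alarm'): P(H) ← 0.971·0.2840 / (0.971·0.2840 + 0.04·0.7160) = 0.27576/0.30440 = 0.9059.
Update on result 2 ('no-alarm'): P(H) ← 0.029·0.9059 / (0.029·0.9059 + 0.96·0.0941) = 0.026272/0.11659 = 0.2253.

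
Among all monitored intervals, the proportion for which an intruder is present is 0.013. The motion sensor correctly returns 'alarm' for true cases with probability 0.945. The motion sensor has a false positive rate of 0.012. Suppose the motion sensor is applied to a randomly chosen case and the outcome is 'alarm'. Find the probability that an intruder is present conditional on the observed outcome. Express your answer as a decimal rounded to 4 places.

Let H be the event that an intruder is present. P(H) = 0.013, so P(¬H) = 0.987. With E the 'alarm' result, P(E|H) = 0.945 and P(E|¬H) = 0.012.
P(E) = 0.945·0.013 + 0.012·0.987 = 0.012285 + 0.011844 = 0.024129.
By Bayes' theorem, P(H|E) = 0.012285 / 0.024129 = 0.5091.

P(H | E) ≈ 0.5091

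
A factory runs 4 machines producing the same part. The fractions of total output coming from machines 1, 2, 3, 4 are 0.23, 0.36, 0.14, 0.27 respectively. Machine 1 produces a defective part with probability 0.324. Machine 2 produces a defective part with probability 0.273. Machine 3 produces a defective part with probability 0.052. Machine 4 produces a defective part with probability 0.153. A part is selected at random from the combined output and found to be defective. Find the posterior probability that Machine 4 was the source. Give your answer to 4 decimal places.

Posterior probability ≈ 0.1866

P(defective|M1) = 0.324; P(defective|M2) = 0.273; P(defective|M3) = 0.052; P(defective|M4) = 0.153.
Prior × likelihood for each source: 0.23·0.324=0.07452, 0.36·0.273=0.09828, 0.14·0.052=0.007280, 0.27·0.153=0.04131. Summing gives P(defective) = 0.22139.
P(Machine 4 | defective) = 0.04131 / 0.22139 = 0.1866.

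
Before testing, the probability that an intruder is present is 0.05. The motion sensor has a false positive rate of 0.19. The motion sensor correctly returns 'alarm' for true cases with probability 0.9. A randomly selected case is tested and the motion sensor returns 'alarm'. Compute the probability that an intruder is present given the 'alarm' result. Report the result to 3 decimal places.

Let H be the event that an intruder is present. P(H) = 0.05, so P(¬H) = 0.95. With E the 'alarm' result, P(E|H) = 0.9 and P(E|¬H) = 0.19.
P(E) = 0.9·0.05 + 0.19·0.95 = 0.045000 + 0.18050 = 0.22550.
By Bayes' theorem, P(H|E) = 0.045000 / 0.22550 = 0.200.

P(H | E) ≈ 0.200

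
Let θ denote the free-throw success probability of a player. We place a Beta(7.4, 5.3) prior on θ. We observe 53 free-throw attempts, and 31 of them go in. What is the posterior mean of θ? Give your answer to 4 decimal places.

Posterior mean ≈ 0.5845

The binomial likelihood is conjugate to the Beta prior: with 31 successes and 22 failures, the posterior is Beta(7.4+31, 5.3+22) = Beta(38.4, 27.3).
E[θ | data] = 38.4/(38.4+27.3) = 0.5845.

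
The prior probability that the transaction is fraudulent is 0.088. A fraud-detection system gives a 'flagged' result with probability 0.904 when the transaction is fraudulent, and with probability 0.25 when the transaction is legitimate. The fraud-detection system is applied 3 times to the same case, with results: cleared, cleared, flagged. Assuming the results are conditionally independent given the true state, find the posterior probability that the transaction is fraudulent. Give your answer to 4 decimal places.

Posterior P(H) ≈ 0.0057

Let H be the event that the transaction is fraudulent; start with P(H) = 0.088. P('flagged'|H) = 0.904, P('flagged'|¬H) = 0.25.
Update on result 1 ('cleared'): P(H) ← 0.096·0.0880 / (0.096·0.0880 + 0.75·0.9120) = 0.0084480/0.69245 = 0.0122.
Update on result 2 ('cleared'): P(H) ← 0.096·0.0122 / (0.096·0.0122 + 0.75·0.9878) = 0.0011712/0.74202 = 0.0016.
Update on result 3 ('flagged'): P(H) ← 0.904·0.0016 / (0.904·0.0016 + 0.25·0.9984) = 0.0014269/0.25103 = 0.0057.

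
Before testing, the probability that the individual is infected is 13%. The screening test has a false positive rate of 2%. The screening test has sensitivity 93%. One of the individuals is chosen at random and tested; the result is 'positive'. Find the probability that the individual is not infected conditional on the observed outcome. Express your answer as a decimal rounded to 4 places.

P(¬H | E) ≈ 0.1258

Write H for 'the individual is infected'. Prior odds H:¬H = 0.13/0.87 = 0.14943. For the 'positive' outcome, the likelihood ratio is 0.93/0.02 = 46.500.
Posterior odds = 0.14943 × 46.500 = 6.9483, so P(H|E) = 6.9483/(1+6.9483) = 0.8742. Then P(¬H|E) = 1 − 0.8742 = 0.1258.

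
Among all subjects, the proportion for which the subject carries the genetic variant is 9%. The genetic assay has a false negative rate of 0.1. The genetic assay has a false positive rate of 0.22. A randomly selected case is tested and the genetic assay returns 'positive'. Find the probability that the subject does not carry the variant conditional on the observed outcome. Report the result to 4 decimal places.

P(¬H | E) ≈ 0.7119

Write H for 'the subject carries the genetic variant'. Prior odds H:¬H = 0.09/0.91 = 0.098901. For the 'positive' outcome, the likelihood ratio is 0.9/0.22 = 4.0909.
Posterior odds = 0.098901 × 4.0909 = 0.40460, so P(H|E) = 0.40460/(1+0.40460) = 0.2881. Then P(¬H|E) = 1 − 0.2881 = 0.7119.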